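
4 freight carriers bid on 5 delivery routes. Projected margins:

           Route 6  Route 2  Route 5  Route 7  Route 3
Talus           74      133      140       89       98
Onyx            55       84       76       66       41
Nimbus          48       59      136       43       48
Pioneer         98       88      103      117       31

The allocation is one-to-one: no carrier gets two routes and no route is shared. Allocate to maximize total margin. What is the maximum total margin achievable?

Optimal: Talus→Route 2 ($133k), Onyx→Route 6 ($55k), Nimbus→Route 5 ($136k), Pioneer→Route 7 ($117k) — total 133+55+136+117 = $441k.
Row-greedy (each carrier in turn takes its best remaining route) gives $389k, worse by 52.

Max total: $441k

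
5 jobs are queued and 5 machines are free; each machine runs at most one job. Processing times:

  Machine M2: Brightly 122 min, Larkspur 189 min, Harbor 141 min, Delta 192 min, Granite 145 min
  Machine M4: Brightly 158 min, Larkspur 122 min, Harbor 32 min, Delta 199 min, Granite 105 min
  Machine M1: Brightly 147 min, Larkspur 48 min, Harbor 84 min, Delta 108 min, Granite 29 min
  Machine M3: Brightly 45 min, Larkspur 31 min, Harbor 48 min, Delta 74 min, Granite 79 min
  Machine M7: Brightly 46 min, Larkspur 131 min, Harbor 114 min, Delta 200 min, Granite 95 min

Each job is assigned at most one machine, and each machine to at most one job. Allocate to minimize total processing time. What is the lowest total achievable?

This is the linear assignment problem.
Optimal: Brightly→Machine M7 (46 min), Larkspur→Machine M3 (31 min), Harbor→Machine M4 (32 min), Delta→Machine M2 (192 min), Granite→Machine M1 (29 min) — total 46+31+32+192+29 = 330 min.
Row-greedy (each job in turn takes its cheapest remaining machine) gives 412 min, worse by 82.
Swapping Larkspur↔Brightly (Larkspur→Machine M7 131 min, Brightly→Machine M3 45 min) adds 99.
Every other assignment is strictly worse.

Minimum total: 330 min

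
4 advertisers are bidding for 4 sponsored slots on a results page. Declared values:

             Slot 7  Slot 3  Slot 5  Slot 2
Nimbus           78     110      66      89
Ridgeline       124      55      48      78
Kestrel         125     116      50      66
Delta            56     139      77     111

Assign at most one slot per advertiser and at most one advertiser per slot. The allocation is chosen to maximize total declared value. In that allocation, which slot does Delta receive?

Delta receives Slot 2.

This is the linear assignment problem.
Optimal: Nimbus→Slot 5 ($66), Ridgeline→Slot 7 ($124), Kestrel→Slot 3 ($116), Delta→Slot 2 ($111) — total 66+124+116+111 = $417.
Max-entry greedy (repeatedly take the single best remaining cell) gives $401, worse by 16.
Delta's own top slot is Slot 3 ($139), but forcing Delta→Slot 3 and reassigning the rest optimally gives only $408 — worse by 9.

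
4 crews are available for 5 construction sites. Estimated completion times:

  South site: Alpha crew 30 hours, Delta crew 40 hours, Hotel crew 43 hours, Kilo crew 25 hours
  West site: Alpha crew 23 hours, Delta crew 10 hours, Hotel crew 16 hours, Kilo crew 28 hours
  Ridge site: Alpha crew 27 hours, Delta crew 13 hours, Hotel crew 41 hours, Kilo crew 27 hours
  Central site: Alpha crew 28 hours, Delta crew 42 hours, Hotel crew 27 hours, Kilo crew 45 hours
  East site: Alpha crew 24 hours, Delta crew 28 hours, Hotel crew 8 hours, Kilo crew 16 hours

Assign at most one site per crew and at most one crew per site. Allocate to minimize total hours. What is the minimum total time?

This is a one-to-one assignment (minimum-cost bipartite matching).
Optimal: Alpha crew→West site (23 hours), Delta crew→Ridge site (13 hours), Hotel crew→East site (8 hours), Kilo crew→South site (25 hours) — total 23+13+8+25 = 69 hours.
Column-greedy (each site in turn goes to its cheapest remaining crew) gives 89 hours, worse by 20.
Next-best assignment: Alpha crew→Ridge site, Delta crew→West site, Hotel crew→East site, Kilo crew→South site = 70 hours.
Checked against all permutations: 69 hours is optimal.

Min total: 69 hours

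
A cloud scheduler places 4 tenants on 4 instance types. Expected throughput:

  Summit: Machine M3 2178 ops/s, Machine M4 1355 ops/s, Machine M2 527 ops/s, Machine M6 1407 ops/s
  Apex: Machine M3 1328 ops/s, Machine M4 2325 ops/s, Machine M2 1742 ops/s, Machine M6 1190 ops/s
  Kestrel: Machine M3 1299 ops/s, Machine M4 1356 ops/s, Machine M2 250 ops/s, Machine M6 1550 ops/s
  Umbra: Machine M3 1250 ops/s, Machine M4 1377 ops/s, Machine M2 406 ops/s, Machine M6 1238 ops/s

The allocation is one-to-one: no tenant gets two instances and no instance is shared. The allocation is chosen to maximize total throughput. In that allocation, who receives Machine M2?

Optimal: Summit→Machine M3 (2178 ops/s), Apex→Machine M2 (1742 ops/s), Kestrel→Machine M6 (1550 ops/s), Umbra→Machine M4 (1377 ops/s) — total 2178+1742+1550+1377 = 6847 ops/s.
Max-entry greedy (repeatedly take the single best remaining cell) gives 6459 ops/s, worse by 388.
Apex's own top instance is Machine M4 (2325 ops/s), but forcing Apex→Machine M4 and reassigning the rest optimally gives only 6459 ops/s — worse by 388.

Apex receives Machine M2.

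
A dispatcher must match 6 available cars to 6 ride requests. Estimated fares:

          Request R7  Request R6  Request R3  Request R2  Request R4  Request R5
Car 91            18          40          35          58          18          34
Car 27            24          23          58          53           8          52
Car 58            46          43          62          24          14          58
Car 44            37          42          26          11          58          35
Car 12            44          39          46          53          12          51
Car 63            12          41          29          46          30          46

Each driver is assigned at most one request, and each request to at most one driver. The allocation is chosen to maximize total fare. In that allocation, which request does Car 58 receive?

Optimal: Car 91→Request R2 ($58), Car 27→Request R3 ($58), Car 58→Request R5 ($58), Car 44→Request R4 ($58), Car 12→Request R7 ($44), Car 63→Request R6 ($41) — total 58+58+58+58+44+41 = $317.
Column-greedy (each request in turn goes to its best remaining driver) gives $285, worse by 32.
Next-best assignment: Car 91→Request R2, Car 27→Request R5, Car 58→Request R3, Car 44→Request R4, Car 12→Request R7, Car 63→Request R6 = $315.
Checked against all permutations: $317 is optimal.
Car 58's own top request is Request R3 ($62), but forcing Car 58→Request R3 and reassigning the rest optimally gives only $315 — worse by 2.

Car 58 receives Request R5.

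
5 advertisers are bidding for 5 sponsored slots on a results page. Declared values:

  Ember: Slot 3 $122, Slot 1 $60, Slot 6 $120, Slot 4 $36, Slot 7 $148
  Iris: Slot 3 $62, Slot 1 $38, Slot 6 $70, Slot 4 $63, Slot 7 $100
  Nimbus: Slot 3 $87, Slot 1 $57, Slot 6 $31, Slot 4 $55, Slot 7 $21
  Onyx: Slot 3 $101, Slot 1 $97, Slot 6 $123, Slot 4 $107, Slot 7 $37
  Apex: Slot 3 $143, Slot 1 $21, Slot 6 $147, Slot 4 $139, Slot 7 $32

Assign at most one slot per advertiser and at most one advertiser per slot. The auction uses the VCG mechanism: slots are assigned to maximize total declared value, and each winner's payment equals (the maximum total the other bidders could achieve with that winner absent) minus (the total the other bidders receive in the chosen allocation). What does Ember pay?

Ember pays $26.

Efficient allocation: Ember→Slot 6 ($120), Iris→Slot 7 ($100), Nimbus→Slot 3 ($87), Onyx→Slot 1 ($97), Apex→Slot 4 ($139); total welfare W = $543.
Ember receives Slot 6 at value $120, so the others get W − 120 = $423.
Without Ember: best allocation of the remaining 4 bidders over all 5 slots is Iris→Slot 7 ($100), Nimbus→Slot 3 ($87), Onyx→Slot 6 ($123), Apex→Slot 4 ($139), total $449.
VCG payment = (others' best without Ember) − (others' welfare with Ember) = 449 − 423 = $26.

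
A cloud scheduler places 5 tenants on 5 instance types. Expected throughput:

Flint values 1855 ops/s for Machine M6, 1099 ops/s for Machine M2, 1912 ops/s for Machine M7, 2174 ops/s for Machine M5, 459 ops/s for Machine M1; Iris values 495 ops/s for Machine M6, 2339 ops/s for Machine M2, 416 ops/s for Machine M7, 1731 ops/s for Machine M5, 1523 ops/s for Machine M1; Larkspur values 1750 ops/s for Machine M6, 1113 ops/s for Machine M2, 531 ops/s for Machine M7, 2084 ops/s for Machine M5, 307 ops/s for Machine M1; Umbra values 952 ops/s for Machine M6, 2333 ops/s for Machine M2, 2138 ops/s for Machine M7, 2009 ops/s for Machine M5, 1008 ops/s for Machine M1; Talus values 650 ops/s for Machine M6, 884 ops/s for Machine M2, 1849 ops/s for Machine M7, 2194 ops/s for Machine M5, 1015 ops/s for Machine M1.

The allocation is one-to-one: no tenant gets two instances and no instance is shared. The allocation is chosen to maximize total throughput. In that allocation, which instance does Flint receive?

Flint receives Machine M7.

This is the linear assignment problem.
Optimal: Flint→Machine M7 (1912 ops/s), Iris→Machine M1 (1523 ops/s), Larkspur→Machine M6 (1750 ops/s), Umbra→Machine M2 (2333 ops/s), Talus→Machine M5 (2194 ops/s) — total 1912+1523+1750+2333+2194 = 9712 ops/s.
Column-greedy (each instance in turn goes to its best remaining tenant) gives 8833 ops/s, worse by 879.
Next-best assignment: Flint→Machine M6, Iris→Machine M1, Larkspur→Machine M5, Umbra→Machine M2, Talus→Machine M7 = 9644 ops/s.
Swapping Umbra↔Iris (Umbra→Machine M1 1008 ops/s, Iris→Machine M2 2339 ops/s) loses 509.
Every other assignment is strictly worse.
Flint's own top instance is Machine M5 (2174 ops/s), but forcing Flint→Machine M5 and reassigning the rest optimally gives only 9629 ops/s — worse by 83.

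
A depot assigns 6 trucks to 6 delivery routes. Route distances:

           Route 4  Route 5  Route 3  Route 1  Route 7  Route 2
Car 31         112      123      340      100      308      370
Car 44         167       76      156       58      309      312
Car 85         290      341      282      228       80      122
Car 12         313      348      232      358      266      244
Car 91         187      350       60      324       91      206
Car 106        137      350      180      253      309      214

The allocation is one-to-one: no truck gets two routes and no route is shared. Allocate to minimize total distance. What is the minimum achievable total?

Min total: 697 km

Optimal: Car 31→Route 1 (100 km), Car 44→Route 5 (76 km), Car 85→Route 7 (80 km), Car 12→Route 2 (244 km), Car 91→Route 3 (60 km), Car 106→Route 4 (137 km) — total 100+76+80+244+60+137 = 697 km.
Row-greedy (each truck in turn takes its cheapest remaining route) gives 889 km, worse by 192.
Next-best assignment: Car 31→Route 5, Car 44→Route 1, Car 85→Route 7, Car 12→Route 2, Car 91→Route 3, Car 106→Route 4 = 702 km.
Every other assignment is strictly worse.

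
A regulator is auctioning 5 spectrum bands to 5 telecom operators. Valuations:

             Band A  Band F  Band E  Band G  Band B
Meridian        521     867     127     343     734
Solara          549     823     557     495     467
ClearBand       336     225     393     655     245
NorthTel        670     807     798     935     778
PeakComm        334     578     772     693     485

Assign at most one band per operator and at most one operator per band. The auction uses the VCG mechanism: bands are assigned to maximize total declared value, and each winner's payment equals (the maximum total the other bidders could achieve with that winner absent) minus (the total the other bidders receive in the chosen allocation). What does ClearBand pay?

ClearBand pays $265M.

Efficient allocation: Meridian→Band B ($734M), Solara→Band F ($823M), ClearBand→Band G ($655M), NorthTel→Band A ($670M), PeakComm→Band E ($772M); total welfare W = $3654M.
ClearBand receives Band G at value $655M, so the others get W − 655 = $2999M.
Without ClearBand: best allocation of the remaining 4 bidders over all 5 bands is Meridian→Band B ($734M), Solara→Band F ($823M), NorthTel→Band G ($935M), PeakComm→Band E ($772M), total $3264M.
VCG payment = (others' best without ClearBand) − (others' welfare with ClearBand) = 3264 − 2999 = $265M.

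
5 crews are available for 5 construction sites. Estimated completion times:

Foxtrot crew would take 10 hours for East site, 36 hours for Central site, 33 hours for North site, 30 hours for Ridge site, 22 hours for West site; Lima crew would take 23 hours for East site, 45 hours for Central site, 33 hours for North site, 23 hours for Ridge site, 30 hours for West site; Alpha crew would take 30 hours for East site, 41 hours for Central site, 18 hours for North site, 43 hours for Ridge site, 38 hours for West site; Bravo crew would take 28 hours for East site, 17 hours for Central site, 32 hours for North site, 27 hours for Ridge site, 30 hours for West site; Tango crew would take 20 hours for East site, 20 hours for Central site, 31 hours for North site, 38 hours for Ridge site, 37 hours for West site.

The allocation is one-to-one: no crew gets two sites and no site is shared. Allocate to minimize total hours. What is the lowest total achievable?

Optimal: Foxtrot crew→West site (22 hours), Lima crew→Ridge site (23 hours), Alpha crew→North site (18 hours), Bravo crew→Central site (17 hours), Tango crew→East site (20 hours) — total 22+23+18+17+20 = 100 hours.
Min-entry greedy (repeatedly take the single cheapest remaining cell) gives 105 hours, worse by 5.
Next-best assignment: Foxtrot crew→East site, Lima crew→Ridge site, Alpha crew→North site, Bravo crew→West site, Tango crew→Central site = 101 hours.

Min total: 100 hours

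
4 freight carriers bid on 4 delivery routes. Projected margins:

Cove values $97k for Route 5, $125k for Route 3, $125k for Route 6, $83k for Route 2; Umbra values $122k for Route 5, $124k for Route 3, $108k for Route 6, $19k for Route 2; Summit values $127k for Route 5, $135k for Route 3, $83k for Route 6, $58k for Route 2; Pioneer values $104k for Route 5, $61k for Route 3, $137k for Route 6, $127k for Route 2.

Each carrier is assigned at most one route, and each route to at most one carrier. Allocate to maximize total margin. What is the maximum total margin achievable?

Optimal: Cove→Route 6 ($125k), Umbra→Route 5 ($122k), Summit→Route 3 ($135k), Pioneer→Route 2 ($127k) — total 125+122+135+127 = $509k.
Column-greedy (each route in turn goes to its best remaining carrier) gives $408k, worse by 101.
Every other assignment is strictly worse.

Maximum total: $509k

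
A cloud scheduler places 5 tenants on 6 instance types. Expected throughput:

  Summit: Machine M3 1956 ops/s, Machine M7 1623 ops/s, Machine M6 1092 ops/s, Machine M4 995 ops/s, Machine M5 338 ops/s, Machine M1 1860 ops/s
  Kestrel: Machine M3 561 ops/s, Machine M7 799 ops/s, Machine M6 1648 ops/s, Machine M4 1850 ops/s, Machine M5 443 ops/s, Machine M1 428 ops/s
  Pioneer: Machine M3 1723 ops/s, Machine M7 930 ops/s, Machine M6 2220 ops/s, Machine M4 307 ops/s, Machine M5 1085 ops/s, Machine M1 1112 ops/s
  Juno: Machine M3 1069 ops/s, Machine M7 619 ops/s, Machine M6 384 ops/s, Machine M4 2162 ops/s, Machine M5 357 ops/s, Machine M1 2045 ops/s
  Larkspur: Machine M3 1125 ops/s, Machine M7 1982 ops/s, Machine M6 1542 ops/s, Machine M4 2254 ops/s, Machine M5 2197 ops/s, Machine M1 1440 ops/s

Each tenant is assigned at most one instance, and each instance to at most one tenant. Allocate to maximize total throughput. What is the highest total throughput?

Max total: 10268 ops/s

Treat this as an assignment problem: match each tenant to one instance.
Optimal: Summit→Machine M3 (1956 ops/s), Kestrel→Machine M4 (1850 ops/s), Pioneer→Machine M6 (2220 ops/s), Juno→Machine M1 (2045 ops/s), Larkspur→Machine M5 (2197 ops/s) — total 1956+1850+2220+2045+2197 = 10268 ops/s.
Checked against all permutations: 10268 ops/s is optimal.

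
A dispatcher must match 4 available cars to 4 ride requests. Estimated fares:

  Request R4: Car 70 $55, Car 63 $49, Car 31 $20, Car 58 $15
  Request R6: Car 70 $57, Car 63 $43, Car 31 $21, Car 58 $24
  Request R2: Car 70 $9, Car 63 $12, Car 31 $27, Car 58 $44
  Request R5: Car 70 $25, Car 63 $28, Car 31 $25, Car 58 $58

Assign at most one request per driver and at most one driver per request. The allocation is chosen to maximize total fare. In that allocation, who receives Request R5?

Car 58 receives Request R5.

Optimal: Car 70→Request R6 ($57), Car 63→Request R4 ($49), Car 31→Request R2 ($27), Car 58→Request R5 ($58) — total 57+49+27+58 = $191.
Column-greedy (each request in turn goes to its best remaining driver) gives $167, worse by 24.
Swapping Car 63↔Car 58 (Car 63→Request R5 $28, Car 58→Request R4 $15) loses 64.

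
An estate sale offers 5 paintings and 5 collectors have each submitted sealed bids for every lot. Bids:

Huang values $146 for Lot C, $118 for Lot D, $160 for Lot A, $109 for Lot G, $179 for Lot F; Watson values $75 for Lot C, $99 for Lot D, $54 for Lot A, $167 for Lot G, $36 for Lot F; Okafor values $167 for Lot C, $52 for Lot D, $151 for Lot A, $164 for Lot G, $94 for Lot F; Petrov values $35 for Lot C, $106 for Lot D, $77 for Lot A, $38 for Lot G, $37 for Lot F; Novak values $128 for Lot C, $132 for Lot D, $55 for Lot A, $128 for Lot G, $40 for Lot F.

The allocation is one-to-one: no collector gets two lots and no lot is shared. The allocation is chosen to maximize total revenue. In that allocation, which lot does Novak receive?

Optimal: Huang→Lot F ($179), Watson→Lot G ($167), Okafor→Lot A ($151), Petrov→Lot D ($106), Novak→Lot C ($128) — total 179+167+151+106+128 = $731.
Row-greedy (each collector in turn takes its best remaining lot) gives $674, worse by 57.
Next-best assignment: Huang→Lot F, Watson→Lot G, Okafor→Lot C, Petrov→Lot A, Novak→Lot D = $722.
Every other assignment is strictly worse.
Novak's own top lot is Lot D ($132), but forcing Novak→Lot D and reassigning the rest optimally gives only $722 — worse by 9.

Novak receives Lot C.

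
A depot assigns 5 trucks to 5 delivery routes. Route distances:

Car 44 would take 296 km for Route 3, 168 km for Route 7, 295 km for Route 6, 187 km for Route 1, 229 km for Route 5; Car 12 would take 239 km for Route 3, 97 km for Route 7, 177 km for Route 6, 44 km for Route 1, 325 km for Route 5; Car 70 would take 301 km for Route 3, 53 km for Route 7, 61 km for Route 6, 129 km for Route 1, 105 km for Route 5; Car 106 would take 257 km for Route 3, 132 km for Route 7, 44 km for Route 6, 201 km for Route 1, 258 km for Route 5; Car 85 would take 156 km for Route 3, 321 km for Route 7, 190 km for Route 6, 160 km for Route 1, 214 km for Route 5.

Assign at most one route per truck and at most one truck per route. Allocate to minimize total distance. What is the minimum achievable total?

Optimal: Car 44→Route 7 (168 km), Car 12→Route 1 (44 km), Car 70→Route 5 (105 km), Car 106→Route 6 (44 km), Car 85→Route 3 (156 km) — total 168+44+105+44+156 = 517 km.
Column-greedy (each route in turn goes to its cheapest remaining truck) gives 526 km, worse by 9.
Swapping Car 44↔Car 12 (Car 44→Route 1 187 km, Car 12→Route 7 97 km) adds 72.
No other one-to-one assignment undercuts 517 km.

Min total: 517 km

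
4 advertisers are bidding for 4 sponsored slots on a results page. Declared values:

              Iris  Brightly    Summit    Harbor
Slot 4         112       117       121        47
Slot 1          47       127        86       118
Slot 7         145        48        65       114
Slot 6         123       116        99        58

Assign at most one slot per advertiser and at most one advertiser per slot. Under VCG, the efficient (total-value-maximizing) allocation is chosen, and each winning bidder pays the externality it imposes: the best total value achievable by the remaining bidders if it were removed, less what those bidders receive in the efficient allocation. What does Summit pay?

Efficient allocation: Iris→Slot 7 ($145), Brightly→Slot 6 ($116), Summit→Slot 4 ($121), Harbor→Slot 1 ($118); total welfare W = $500.
Summit receives Slot 4 at value $121, so the others get W − 121 = $379.
Without Summit: best allocation of the remaining 3 bidders over all 4 slots is Iris→Slot 7 ($145), Brightly→Slot 4 ($117), Harbor→Slot 1 ($118), total $380.
VCG payment = (others' best without Summit) − (others' welfare with Summit) = 380 − 379 = $1.

Summit pays $1.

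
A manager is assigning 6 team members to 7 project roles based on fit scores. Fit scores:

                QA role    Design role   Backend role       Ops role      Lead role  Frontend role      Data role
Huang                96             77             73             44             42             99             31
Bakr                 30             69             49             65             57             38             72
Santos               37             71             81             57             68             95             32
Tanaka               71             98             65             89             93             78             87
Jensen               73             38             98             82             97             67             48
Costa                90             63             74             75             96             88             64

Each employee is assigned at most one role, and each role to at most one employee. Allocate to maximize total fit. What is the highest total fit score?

Max total: 555 pts

Optimal: Huang→QA role (96 pts), Bakr→Data role (72 pts), Santos→Frontend role (95 pts), Tanaka→Design role (98 pts), Jensen→Backend role (98 pts), Costa→Lead role (96 pts) — total 96+72+95+98+98+96 = 555 pts.
Column-greedy (each role in turn goes to its best remaining employee) gives 473 pts, worse by 82.
Every other assignment is strictly worse.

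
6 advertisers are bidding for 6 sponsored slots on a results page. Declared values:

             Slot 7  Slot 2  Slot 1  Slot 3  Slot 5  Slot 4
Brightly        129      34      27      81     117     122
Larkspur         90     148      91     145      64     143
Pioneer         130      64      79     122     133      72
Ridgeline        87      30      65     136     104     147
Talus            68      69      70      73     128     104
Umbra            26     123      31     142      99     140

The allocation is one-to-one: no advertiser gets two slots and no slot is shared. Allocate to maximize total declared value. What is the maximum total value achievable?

Maximum total: $773

Optimal: Brightly→Slot 7 ($129), Larkspur→Slot 2 ($148), Pioneer→Slot 1 ($79), Ridgeline→Slot 4 ($147), Talus→Slot 5 ($128), Umbra→Slot 3 ($142) — total 129+148+79+147+128+142 = $773.
Max-entry greedy (repeatedly take the single best remaining cell) gives $769, worse by 4.
Next-best assignment: Brightly→Slot 7, Larkspur→Slot 2, Pioneer→Slot 5, Ridgeline→Slot 4, Talus→Slot 1, Umbra→Slot 3 = $769.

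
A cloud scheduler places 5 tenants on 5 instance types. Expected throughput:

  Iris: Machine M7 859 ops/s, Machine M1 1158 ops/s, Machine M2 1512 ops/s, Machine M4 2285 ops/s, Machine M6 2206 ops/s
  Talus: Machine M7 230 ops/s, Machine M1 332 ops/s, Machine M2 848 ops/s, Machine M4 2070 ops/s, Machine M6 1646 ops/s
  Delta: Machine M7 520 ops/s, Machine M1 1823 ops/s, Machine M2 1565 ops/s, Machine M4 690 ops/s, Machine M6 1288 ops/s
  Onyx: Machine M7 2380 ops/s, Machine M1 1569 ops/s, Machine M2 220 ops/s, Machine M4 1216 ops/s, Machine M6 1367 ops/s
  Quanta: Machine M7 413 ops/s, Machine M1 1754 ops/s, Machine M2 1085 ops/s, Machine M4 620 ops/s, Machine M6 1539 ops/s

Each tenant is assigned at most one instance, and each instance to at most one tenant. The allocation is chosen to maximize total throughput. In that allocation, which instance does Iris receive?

Iris receives Machine M6.

This is the linear assignment problem.
Optimal: Iris→Machine M6 (2206 ops/s), Talus→Machine M4 (2070 ops/s), Delta→Machine M2 (1565 ops/s), Onyx→Machine M7 (2380 ops/s), Quanta→Machine M1 (1754 ops/s) — total 2206+2070+1565+2380+1754 = 9975 ops/s.
Column-greedy (each instance in turn goes to its best remaining tenant) gives 9324 ops/s, worse by 651.
Next-best assignment: Iris→Machine M4, Talus→Machine M6, Delta→Machine M2, Onyx→Machine M7, Quanta→Machine M1 = 9630 ops/s.
Swapping Talus↔Quanta (Talus→Machine M1 332 ops/s, Quanta→Machine M4 620 ops/s) loses 2872.
Every other assignment is strictly worse.
Iris's own top instance is Machine M4 (2285 ops/s), but forcing Iris→Machine M4 and reassigning the rest optimally gives only 9630 ops/s — worse by 345.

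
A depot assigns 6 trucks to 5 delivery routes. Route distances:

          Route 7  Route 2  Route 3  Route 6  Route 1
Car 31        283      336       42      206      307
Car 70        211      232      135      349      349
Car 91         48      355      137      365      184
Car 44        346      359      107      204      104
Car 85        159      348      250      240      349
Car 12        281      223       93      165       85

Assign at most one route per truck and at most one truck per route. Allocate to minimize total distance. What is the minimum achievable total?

This is a one-to-one assignment (minimum-cost bipartite matching).
Optimal: Car 91→Route 7 (48 km), Car 70→Route 2 (232 km), Car 31→Route 3 (42 km), Car 12→Route 6 (165 km), Car 44→Route 1 (104 km) — total 48+232+42+165+104 = 591 km.
Next-best assignment: Car 91→Route 7, Car 70→Route 2, Car 31→Route 3, Car 44→Route 6, Car 12→Route 1 = 611 km.
No other one-to-one assignment undercuts 591 km.

Minimum total: 591 km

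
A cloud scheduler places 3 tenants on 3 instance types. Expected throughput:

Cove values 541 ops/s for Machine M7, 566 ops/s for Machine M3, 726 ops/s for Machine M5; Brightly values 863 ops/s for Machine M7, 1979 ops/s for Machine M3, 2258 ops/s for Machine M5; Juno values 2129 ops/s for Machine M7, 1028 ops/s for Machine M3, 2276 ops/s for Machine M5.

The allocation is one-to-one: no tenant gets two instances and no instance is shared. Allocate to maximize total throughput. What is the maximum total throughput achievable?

Max total: 4953 ops/s

Optimal: Cove→Machine M3 (566 ops/s), Brightly→Machine M5 (2258 ops/s), Juno→Machine M7 (2129 ops/s) — total 566+2258+2129 = 4953 ops/s.
Max-entry greedy (repeatedly take the single best remaining cell) gives 4796 ops/s, worse by 157.
Swapping Cove↔Juno (Cove→Machine M7 541 ops/s, Juno→Machine M3 1028 ops/s) loses 1126.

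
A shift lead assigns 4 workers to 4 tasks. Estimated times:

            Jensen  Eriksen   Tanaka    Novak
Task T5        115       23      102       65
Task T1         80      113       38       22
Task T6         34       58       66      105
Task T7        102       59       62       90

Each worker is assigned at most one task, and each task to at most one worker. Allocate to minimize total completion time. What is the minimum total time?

Minimum total: 141 min

Optimal: Jensen→Task T6 (34 min), Eriksen→Task T5 (23 min), Tanaka→Task T7 (62 min), Novak→Task T1 (22 min) — total 34+23+62+22 = 141 min.
Row-greedy (each worker in turn takes its cheapest remaining task) gives 185 min, worse by 44.
Next-best assignment: Jensen→Task T6, Eriksen→Task T5, Tanaka→Task T1, Novak→Task T7 = 185 min.
Swapping Tanaka↔Novak (Tanaka→Task T1 38 min, Novak→Task T7 90 min) adds 44.
No other one-to-one assignment undercuts 141 min.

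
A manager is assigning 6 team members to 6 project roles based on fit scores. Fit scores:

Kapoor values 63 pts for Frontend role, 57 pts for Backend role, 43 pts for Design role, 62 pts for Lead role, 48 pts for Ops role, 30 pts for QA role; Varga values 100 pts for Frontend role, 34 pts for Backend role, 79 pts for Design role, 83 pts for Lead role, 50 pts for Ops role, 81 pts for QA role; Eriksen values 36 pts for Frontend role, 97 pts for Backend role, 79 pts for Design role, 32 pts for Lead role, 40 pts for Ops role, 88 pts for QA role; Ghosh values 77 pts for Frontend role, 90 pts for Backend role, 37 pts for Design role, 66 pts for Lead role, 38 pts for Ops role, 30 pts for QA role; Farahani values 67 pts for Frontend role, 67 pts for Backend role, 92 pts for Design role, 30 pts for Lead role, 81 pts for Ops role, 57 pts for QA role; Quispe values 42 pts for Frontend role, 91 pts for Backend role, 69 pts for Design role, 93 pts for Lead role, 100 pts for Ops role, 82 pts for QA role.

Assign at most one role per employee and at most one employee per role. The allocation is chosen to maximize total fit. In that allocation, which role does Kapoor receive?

Kapoor receives Lead role.

Optimal: Kapoor→Lead role (62 pts), Varga→Frontend role (100 pts), Eriksen→QA role (88 pts), Ghosh→Backend role (90 pts), Farahani→Design role (92 pts), Quispe→Ops role (100 pts) — total 62+100+88+90+92+100 = 532 pts.
Max-entry greedy (repeatedly take the single best remaining cell) gives 485 pts, worse by 47.
Kapoor's own top role is Frontend role (63 pts), but forcing Kapoor→Frontend role and reassigning the rest optimally gives only 516 pts — worse by 16.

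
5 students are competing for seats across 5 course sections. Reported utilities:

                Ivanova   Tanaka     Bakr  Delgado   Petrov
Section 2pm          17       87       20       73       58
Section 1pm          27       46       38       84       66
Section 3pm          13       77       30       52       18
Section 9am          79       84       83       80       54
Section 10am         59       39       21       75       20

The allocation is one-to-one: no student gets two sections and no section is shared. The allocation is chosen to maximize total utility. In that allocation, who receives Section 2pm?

Petrov receives Section 2pm.

This is a one-to-one assignment (maximum-weight bipartite matching).
Optimal: Ivanova→Section 10am (59 points), Tanaka→Section 3pm (77 points), Bakr→Section 9am (83 points), Delgado→Section 1pm (84 points), Petrov→Section 2pm (58 points) — total 59+77+83+84+58 = 361 points.
Column-greedy (each section in turn goes to its best remaining student) gives 300 points, worse by 61.
Checked against all permutations: 361 points is optimal.
Petrov's own top section is Section 1pm (66 points), but forcing Petrov→Section 1pm and reassigning the rest optimally gives only 358 points — worse by 3.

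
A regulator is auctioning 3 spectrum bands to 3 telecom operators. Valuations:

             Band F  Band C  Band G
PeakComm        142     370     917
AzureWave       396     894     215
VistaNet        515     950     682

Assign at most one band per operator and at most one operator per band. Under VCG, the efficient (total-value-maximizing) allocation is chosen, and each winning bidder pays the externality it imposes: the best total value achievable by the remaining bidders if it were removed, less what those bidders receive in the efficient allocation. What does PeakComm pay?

Efficient allocation: PeakComm→Band G ($917M), AzureWave→Band C ($894M), VistaNet→Band F ($515M); total welfare W = $2326M.
PeakComm receives Band G at value $917M, so the others get W − 917 = $1409M.
Without PeakComm: best allocation of the remaining 2 bidders over all 3 bands is AzureWave→Band C ($894M), VistaNet→Band G ($682M), total $1576M.
VCG payment = (others' best without PeakComm) − (others' welfare with PeakComm) = 1576 − 1409 = $167M.

PeakComm pays $167M.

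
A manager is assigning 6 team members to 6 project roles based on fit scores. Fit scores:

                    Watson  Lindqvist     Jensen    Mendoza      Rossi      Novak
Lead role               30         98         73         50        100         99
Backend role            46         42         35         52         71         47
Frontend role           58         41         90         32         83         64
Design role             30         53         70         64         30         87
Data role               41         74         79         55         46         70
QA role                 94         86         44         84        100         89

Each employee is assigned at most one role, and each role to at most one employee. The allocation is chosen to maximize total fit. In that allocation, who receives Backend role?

Mendoza receives Backend role.

Optimal: Watson→QA role (94 pts), Lindqvist→Data role (74 pts), Jensen→Frontend role (90 pts), Mendoza→Backend role (52 pts), Rossi→Lead role (100 pts), Novak→Design role (87 pts) — total 94+74+90+52+100+87 = 497 pts.
Row-greedy (each employee in turn takes its best remaining role) gives 487 pts, worse by 10.
Swapping Watson↔Jensen (Watson→Frontend role 58 pts, Jensen→QA role 44 pts) loses 82.
Every other assignment is strictly worse.
Mendoza's own top role is QA role (84 pts), but forcing Mendoza→QA role and reassigning the rest optimally gives only 481 pts — worse by 16.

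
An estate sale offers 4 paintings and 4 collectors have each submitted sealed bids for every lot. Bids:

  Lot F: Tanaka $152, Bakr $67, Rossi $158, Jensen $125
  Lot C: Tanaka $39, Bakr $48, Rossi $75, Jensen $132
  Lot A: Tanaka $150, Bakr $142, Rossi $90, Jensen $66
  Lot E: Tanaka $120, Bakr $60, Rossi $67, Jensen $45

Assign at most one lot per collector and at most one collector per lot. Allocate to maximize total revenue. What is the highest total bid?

Treat this as an assignment problem: match each collector to one lot.
Optimal: Tanaka→Lot E ($120), Bakr→Lot A ($142), Rossi→Lot F ($158), Jensen→Lot C ($132) — total 120+142+158+132 = $552.
Max-entry greedy (repeatedly take the single best remaining cell) gives $500, worse by 52.

Maximum total: $552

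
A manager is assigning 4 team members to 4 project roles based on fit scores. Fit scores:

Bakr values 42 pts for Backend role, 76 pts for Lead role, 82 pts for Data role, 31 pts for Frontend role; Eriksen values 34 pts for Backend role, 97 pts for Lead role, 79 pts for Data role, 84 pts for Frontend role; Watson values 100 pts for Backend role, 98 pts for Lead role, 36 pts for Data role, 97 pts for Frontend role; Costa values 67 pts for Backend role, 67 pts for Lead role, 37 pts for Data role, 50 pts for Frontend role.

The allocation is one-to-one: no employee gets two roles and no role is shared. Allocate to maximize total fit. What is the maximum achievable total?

Max total: 343 pts

This is a one-to-one assignment (maximum-weight bipartite matching).
Optimal: Bakr→Data role (82 pts), Eriksen→Lead role (97 pts), Watson→Frontend role (97 pts), Costa→Backend role (67 pts) — total 82+97+97+67 = 343 pts.
Row-greedy (each employee in turn takes its best remaining role) gives 329 pts, worse by 14.
Swapping Watson↔Eriksen (Watson→Lead role 98 pts, Eriksen→Frontend role 84 pts) loses 12.
Checked against all permutations: 343 pts is optimal.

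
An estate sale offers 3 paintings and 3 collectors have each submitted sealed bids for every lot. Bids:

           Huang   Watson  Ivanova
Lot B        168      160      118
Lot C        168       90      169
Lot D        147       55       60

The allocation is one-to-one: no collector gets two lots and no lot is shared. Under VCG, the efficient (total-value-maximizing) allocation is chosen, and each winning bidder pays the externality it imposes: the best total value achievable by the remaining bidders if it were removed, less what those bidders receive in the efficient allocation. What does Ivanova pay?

Ivanova pays $21.

Efficient allocation: Huang→Lot D ($147), Watson→Lot B ($160), Ivanova→Lot C ($169); total welfare W = $476.
Ivanova receives Lot C at value $169, so the others get W − 169 = $307.
Without Ivanova: best allocation of the remaining 2 bidders over all 3 lots is Huang→Lot C ($168), Watson→Lot B ($160), total $328.
VCG payment = (others' best without Ivanova) − (others' welfare with Ivanova) = 328 − 307 = $21.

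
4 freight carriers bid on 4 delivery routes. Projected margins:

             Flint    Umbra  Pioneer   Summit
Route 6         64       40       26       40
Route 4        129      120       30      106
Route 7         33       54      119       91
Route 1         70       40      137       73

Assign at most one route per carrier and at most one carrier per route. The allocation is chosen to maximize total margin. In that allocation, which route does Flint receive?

Optimal: Flint→Route 6 ($64k), Umbra→Route 4 ($120k), Pioneer→Route 1 ($137k), Summit→Route 7 ($91k) — total 64+120+137+91 = $412k.
Row-greedy (each carrier in turn takes its best remaining route) gives $360k, worse by 52.
No other one-to-one assignment exceeds $412k.
Flint's own top route is Route 4 ($129k), but forcing Flint→Route 4 and reassigning the rest optimally gives only $397k — worse by 15.

Flint receives Route 6.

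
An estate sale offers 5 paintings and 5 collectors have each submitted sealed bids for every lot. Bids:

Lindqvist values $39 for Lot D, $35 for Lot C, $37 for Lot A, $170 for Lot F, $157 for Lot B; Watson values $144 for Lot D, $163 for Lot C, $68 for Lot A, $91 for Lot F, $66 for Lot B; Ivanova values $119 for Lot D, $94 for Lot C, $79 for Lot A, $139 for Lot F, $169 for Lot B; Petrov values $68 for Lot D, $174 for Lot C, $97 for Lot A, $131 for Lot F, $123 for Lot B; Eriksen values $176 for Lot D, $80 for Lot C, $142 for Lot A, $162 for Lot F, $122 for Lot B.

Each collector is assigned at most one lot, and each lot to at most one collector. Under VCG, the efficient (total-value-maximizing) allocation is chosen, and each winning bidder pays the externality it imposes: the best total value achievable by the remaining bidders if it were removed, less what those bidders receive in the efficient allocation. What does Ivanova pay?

Ivanova pays $7.

Efficient allocation: Lindqvist→Lot F ($170), Watson→Lot D ($144), Ivanova→Lot B ($169), Petrov→Lot C ($174), Eriksen→Lot A ($142); total welfare W = $799.
Ivanova receives Lot B at value $169, so the others get W − 169 = $630.
Without Ivanova: best allocation of the remaining 4 bidders over all 5 lots is Lindqvist→Lot B ($157), Watson→Lot D ($144), Petrov→Lot C ($174), Eriksen→Lot F ($162), total $637.
VCG payment = (others' best without Ivanova) − (others' welfare with Ivanova) = 637 − 630 = $7.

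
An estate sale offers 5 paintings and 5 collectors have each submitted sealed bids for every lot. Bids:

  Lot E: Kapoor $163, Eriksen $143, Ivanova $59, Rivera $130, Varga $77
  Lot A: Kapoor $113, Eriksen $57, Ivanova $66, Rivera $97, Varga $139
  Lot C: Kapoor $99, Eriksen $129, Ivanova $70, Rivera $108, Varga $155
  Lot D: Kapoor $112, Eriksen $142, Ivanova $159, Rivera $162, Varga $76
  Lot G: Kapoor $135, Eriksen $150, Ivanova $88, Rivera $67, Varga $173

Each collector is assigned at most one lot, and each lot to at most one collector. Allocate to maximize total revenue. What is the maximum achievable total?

Max total: $724

This is a one-to-one assignment (maximum-weight bipartite matching).
Optimal: Kapoor→Lot E ($163), Eriksen→Lot G ($150), Ivanova→Lot D ($159), Rivera→Lot A ($97), Varga→Lot C ($155) — total 163+150+159+97+155 = $724.
Max-entry greedy (repeatedly take the single best remaining cell) gives $693, worse by 31.
Checked against all permutations: $724 is optimal.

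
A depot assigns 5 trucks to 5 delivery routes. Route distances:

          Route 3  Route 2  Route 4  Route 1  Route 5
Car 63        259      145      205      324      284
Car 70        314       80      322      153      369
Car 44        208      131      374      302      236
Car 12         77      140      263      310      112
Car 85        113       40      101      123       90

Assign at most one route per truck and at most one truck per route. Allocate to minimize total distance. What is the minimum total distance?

Min total: 656 km

Optimal: Car 63→Route 4 (205 km), Car 70→Route 1 (153 km), Car 44→Route 2 (131 km), Car 12→Route 3 (77 km), Car 85→Route 5 (90 km) — total 205+153+131+77+90 = 656 km.
Next-best assignment: Car 63→Route 4, Car 70→Route 1, Car 44→Route 5, Car 12→Route 3, Car 85→Route 2 = 711 km.
Swapping Car 12↔Car 70 (Car 12→Route 1 310 km, Car 70→Route 3 314 km) adds 394.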